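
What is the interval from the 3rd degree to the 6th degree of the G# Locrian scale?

perfect 4th

Spelling the G# Locrian scale: G# A B C# D E F#.
3rd degree = B; degree 6 = E.
From B to E is 5 semitones, exactly the perfect fourth.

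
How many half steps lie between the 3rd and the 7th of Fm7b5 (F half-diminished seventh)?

The chord tones of Fø7 are F Ab Cb Eb.
Ab to Eb is a perfect fifth: 7 semitones.

7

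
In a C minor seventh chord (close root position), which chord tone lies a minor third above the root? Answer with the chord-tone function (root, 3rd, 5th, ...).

3rd

Spelling the chord: C–E♭–G–B♭.
The root is C. A minor third above C is E♭.
E♭ is the chord's 3rd.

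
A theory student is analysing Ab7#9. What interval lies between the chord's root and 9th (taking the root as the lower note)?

Spelling the chord: Ab–C–Eb–Gb–B.
So we need the interval from Ab up to B.
9 letter names make it a ninth; at 15 semitones (a half step wider than major) the quality is augmented.

augmented 9th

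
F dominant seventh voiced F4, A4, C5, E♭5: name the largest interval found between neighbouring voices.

major 3rd

Adjacent intervals: F4→A4 = major third; A4→C5 = minor third; C5→E♭5 = minor third.
The largest is F4 to A4, a major third (4 semitones).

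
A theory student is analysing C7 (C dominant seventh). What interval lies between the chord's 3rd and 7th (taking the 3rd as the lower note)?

C7 (C dominant seventh) is spelled C–E–G–B♭.
That puts E below B♭.
E up to B♭ is 6 semitones, a half step narrower than a perfect fifth, so the interval is diminished.

d5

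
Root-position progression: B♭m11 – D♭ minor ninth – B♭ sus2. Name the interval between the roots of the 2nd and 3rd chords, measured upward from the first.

The roots are D♭ and B♭.
Counting 6 letters and 9 half steps from D♭ gives a major sixth.

major sixth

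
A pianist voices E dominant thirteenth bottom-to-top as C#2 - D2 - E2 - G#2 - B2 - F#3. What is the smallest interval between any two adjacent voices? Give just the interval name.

minor second

Adjacent intervals: C#2→D2 = minor second; D2→E2 = major second; E2→G#2 = major third; G#2→B2 = minor third; B2→F#3 = perfect fifth.
The smallest is C#2 to D2, a minor second (1 semitone).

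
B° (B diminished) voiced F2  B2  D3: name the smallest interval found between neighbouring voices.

m3

Adjacent intervals: F2→B2 = augmented fourth; B2→D3 = minor third.
The smallest is B2 to D3, a minor third (3 semitones).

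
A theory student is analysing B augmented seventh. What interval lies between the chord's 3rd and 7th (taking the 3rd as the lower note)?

Spelling the chord: B–D#–F##–A.
So we need the interval from D# up to A.
5 letter names make it a fifth; at 6 semitones (a half step narrower than perfect) the quality is diminished.
This 3–7 tritone is the characteristic tension at the heart of the dominant sound.

diminished fifth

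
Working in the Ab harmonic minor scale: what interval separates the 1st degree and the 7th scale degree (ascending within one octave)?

The scale runs Ab Bb Cb Db Eb Fb G.
That puts Ab below G.
From Ab to G is 11 semitones, exactly the major seventh.

M7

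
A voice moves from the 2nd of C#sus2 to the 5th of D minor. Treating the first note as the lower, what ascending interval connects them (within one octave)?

diminished fifth

C#sus2 has D# as its 2nd, and D minor has A as its 5th.
5 letter names make it a fifth; at 6 semitones (a half step narrower than perfect) the quality is diminished.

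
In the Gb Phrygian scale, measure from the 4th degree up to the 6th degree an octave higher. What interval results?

Gb phrygian: Gb Abb Bbb Cb Db Ebb Fb.
The 4th degree is Cb and the degree 6 (up an octave) is Ebb.
10 letter names make it a tenth; at 15 semitones (a half step narrower than major) the quality is minor.

minor tenth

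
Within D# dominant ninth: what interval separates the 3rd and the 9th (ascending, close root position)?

D#9 (D# dominant ninth) is spelled D#-F##-A#-C#-E#.
That puts F## below E#.
From F## to E#: 10 semitones over a seventh = minor.

minor 7th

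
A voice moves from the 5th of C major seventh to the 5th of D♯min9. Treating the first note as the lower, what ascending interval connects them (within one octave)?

augmented second

C major seventh has G as its 5th, and D♯min9 has A♯ as its 5th.
G up to A♯ is 3 semitones, a half step wider than a major second, so the interval is augmented.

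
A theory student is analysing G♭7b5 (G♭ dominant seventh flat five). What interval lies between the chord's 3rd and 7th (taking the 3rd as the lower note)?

diminished 5th

G♭ dominant seventh flat five is spelled G♭-B♭-D𝄫-F♭.
3rd = B♭; 7th = F♭.
B♭ up to F♭ is 6 semitones, a half step narrower than a perfect fifth, so the interval is diminished.
That tritone between 3rd and 7th is what gives the dominant seventh its pull toward resolution.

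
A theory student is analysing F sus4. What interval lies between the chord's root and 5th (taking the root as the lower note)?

perfect 5th

Spelling the chord: F, Bb, C.
Root = F; 5th = C.
F up to C spans 5 letter names and 7 semitones — a perfect fifth.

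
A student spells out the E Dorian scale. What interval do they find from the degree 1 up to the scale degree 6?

E dorian: E F# G A B C# D.
Degree 1 = E; 6th scale degree = C#.
From E to C# is 9 semitones, exactly the major sixth.

major 6th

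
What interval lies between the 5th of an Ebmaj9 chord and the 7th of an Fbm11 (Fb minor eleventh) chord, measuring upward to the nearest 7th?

The 5th of Ebmaj9 is Bb; the 7th of Fbm11 (Fb minor eleventh) is Ebb.
Bb up to Ebb is 4 semitones, a half step narrower than a perfect fourth, so the interval is diminished.

diminished fourth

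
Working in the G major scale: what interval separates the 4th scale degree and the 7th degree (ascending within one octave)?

A4

G major: G A B C D E F#.
4th scale degree = C; scale degree 7 = F#.
C up to F# is 6 semitones, a half step wider than a perfect fourth, so the interval is augmented.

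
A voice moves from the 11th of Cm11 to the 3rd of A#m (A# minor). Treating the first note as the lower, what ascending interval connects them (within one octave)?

A5

Cm11 has F as its 11th, and A#m (A# minor) has C# as its 3rd.
F up to C# is 8 semitones, a half step wider than a perfect fifth, so the interval is augmented.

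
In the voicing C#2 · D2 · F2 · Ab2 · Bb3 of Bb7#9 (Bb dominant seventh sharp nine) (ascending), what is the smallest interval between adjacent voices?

Adjacent intervals: C#2→D2 = minor second; D2→F2 = minor third; F2→Ab2 = minor third; Ab2→Bb3 = major ninth.
The smallest is C#2 to D2, a minor second (1 semitone).

m2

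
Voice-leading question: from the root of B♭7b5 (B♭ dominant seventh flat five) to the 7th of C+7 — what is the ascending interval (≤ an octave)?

perfect unison

B♭7b5 (B♭ dominant seventh flat five) has B♭ as its root, and C+7 has B♭ as its 7th.
Counting 1 letters and 0 half steps from B♭ gives a perfect unison.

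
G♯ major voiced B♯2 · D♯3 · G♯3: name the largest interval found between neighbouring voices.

Adjacent intervals: B♯2→D♯3 = minor third; D♯3→G♯3 = perfect fourth.
The largest is D♯3 to G♯3, a perfect fourth (5 semitones).

P4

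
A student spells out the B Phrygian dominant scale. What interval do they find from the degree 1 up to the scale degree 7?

minor 7th

Spelling the B Phrygian dominant scale: B C D# E F# G A.
So we need the interval from B up to A.
B up to A is 10 semitones, a half step narrower than a major seventh, so the interval is minor.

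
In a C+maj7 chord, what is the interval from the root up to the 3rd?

major third

Cmaj7#5 (C augmented major seventh): C, E, G♯, B.
So we need the interval from C up to E.
Counting 3 letters and 4 half steps from C gives a major third.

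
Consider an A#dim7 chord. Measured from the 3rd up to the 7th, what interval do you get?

Spelling the chord: A# C# E G.
3rd = C#; 7th = G.
C# up to G is 6 semitones, a half step narrower than a perfect fifth, so the interval is diminished.

diminished fifth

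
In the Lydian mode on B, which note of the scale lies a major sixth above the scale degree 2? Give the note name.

A#

The scale is B C# D# E# F# G# A#.
The scale degree 2 is C#; a major sixth above that is A# — scale degree 7.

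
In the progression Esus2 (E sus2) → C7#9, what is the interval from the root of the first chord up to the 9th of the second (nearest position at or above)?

major 7th

The root of Esus2 (E sus2) is E; the 9th of C7#9 is D#.
From E to D# is 11 semitones, exactly the major seventh.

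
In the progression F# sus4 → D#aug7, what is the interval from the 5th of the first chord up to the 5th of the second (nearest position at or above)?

F# sus4 has C# as its 5th, and D#aug7 has A## as its 5th.
C# up to A## is 10 semitones, a half step wider than a major sixth, so the interval is augmented.

A6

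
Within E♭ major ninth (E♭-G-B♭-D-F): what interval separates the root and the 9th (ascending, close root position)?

major ninth

That puts E♭ below F.
E♭ up to F spans 9 letter names and 14 semitones — a major ninth.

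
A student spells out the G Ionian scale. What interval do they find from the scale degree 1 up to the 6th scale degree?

major 6th

Spelling the G Ionian scale: G A B C D E F#.
The scale degree 1 is G and the scale degree 6 is E.
Counting 6 letters and 9 half steps from G gives a major sixth.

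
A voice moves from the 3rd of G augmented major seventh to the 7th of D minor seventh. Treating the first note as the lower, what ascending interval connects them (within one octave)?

The 3rd of G augmented major seventh is B; the 7th of D minor seventh is C.
2 letter names make it a second; at 1 semitone (a half step narrower than major) the quality is minor.

minor 2nd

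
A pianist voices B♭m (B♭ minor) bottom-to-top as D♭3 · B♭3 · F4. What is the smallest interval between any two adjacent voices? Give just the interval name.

Adjacent intervals: D♭3→B♭3 = major sixth; B♭3→F4 = perfect fifth.
The smallest is B♭3 to F4, a perfect fifth (7 semitones).

P5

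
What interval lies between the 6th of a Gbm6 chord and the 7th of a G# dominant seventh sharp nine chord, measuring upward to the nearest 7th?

Gbm6 has Eb as its 6th, and G# dominant seventh sharp nine has F# as its 7th.
2 letter names make it a second; at 3 semitones (a half step wider than major) the quality is augmented.

augmented 2nd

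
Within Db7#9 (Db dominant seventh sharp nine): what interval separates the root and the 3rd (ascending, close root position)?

major 3rd

Db7#9: Db, F, Ab, Cb, E.
The root is Db and the 3rd is F.
Db up to F spans 3 letter names and 4 semitones — a major third.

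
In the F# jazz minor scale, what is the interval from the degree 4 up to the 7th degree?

A4

The scale runs F# G# A B C# D# E#.
So we need the interval from B up to E#.
B up to E# is 6 semitones, a half step wider than a perfect fourth, so the interval is augmented.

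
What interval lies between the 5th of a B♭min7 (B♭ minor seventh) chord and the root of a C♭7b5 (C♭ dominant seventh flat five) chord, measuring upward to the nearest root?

diminished 5th

B♭min7 (B♭ minor seventh) has F as its 5th, and C♭7b5 (C♭ dominant seventh flat five) has C♭ as its root.
F up to C♭ is 6 semitones, a half step narrower than a perfect fifth, so the interval is diminished.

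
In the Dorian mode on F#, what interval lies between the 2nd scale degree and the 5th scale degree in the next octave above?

Spelling the Dorian mode on F#: F# G# A B C# D# E.
The 2nd scale degree is G# and the scale degree 5 (up an octave) is C#.
G# up to C# spans 11 letter names and 17 semitones — a perfect eleventh.

P11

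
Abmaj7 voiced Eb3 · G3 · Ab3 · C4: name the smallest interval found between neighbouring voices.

minor second

Adjacent intervals: Eb3→G3 = major third; G3→Ab3 = minor second; Ab3→C4 = major third.
The smallest is G3 to Ab3, a minor second (1 semitone).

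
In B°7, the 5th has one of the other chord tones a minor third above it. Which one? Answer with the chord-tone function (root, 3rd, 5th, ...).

7th

B°7 (B diminished seventh): B, D, F, Ab.
The 5th is F. A minor third above F is Ab.
Ab is the chord's 7th.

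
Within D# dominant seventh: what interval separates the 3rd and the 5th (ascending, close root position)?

Spelling the chord: D#, F##, A#, C#.
3rd = F##; 5th = A#.
From F## to A#: 3 semitones over a third = minor.

minor third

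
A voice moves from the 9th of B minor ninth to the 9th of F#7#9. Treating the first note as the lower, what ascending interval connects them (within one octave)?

augmented fifth

The 9th of B minor ninth is C#; the 9th of F#7#9 is G##.
5 letter names make it a fifth; at 8 semitones (a half step wider than perfect) the quality is augmented.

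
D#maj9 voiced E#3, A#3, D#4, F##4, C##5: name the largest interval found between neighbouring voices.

perfect fifth

Adjacent intervals: E#3→A#3 = perfect fourth; A#3→D#4 = perfect fourth; D#4→F##4 = major third; F##4→C##5 = perfect fifth.
The largest is F##4 to C##5, a perfect fifth (7 semitones).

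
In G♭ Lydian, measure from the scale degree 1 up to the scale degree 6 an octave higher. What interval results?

major 13th

G♭ lydian: G♭ A♭ B♭ C D♭ E♭ F.
Scale degree 1 = G♭; degree 6 (up an octave) = E♭.
Counting 13 letters and 21 half steps from G♭ gives a major thirteenth.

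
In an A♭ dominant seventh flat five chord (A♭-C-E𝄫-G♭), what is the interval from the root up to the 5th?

d5

Root = A♭; 5th = E𝄫.
A♭ up to E𝄫 is 6 semitones, a half step narrower than a perfect fifth, so the interval is diminished.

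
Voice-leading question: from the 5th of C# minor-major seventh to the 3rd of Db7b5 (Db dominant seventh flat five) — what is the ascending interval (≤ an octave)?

diminished seventh

C# minor-major seventh has G# as its 5th, and Db7b5 (Db dominant seventh flat five) has F as its 3rd.
G# up to F is 9 semitones, a whole step narrower than a major seventh, so the interval is diminished.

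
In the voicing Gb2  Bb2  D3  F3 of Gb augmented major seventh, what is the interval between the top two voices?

Those voices are D3 and F3.
3 letter names make it a third; at 3 semitones (a half step narrower than major) the quality is minor.

minor third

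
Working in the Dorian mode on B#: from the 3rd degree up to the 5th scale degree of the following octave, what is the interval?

B# dorian: B# C## D# E# F## G## A#.
So we need the interval from D# up to F##.
From D# to F## is 16 semitones, exactly the major tenth.

major tenth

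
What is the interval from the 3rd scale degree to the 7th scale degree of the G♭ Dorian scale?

perfect fifth

The scale runs G♭ A♭ B𝄫 C♭ D♭ E♭ F♭.
That puts B𝄫 below F♭.
Counting 5 letters and 7 half steps from B𝄫 gives a perfect fifth.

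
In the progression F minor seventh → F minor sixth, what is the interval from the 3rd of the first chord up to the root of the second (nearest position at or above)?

M6

The 3rd of F minor seventh is A♭; the root of F minor sixth is F.
Counting 6 letters and 9 half steps from A♭ gives a major sixth.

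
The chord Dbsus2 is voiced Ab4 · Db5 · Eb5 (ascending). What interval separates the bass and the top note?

P5

The outer voices are Ab4 and Eb5.
Ab up to Eb spans 5 letter names and 7 semitones — a perfect fifth.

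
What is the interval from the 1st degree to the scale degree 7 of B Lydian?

major 7th

The scale runs B C♯ D♯ E♯ F♯ G♯ A♯.
The 1st degree is B and the scale degree 7 is A♯.
B up to A♯ spans 7 letter names and 11 semitones — a major seventh.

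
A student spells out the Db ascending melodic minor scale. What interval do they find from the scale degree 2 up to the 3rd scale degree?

Db melodic minor: Db Eb Fb Gb Ab Bb C.
Scale degree 2 = Eb; 3rd degree = Fb.
From Eb to Fb: 1 semitone over a second = minor.

m2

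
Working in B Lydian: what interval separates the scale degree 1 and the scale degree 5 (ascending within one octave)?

Spelling B Lydian: B C# D# E# F# G# A#.
That puts B below F#.
Counting 5 letters and 7 half steps from B gives a perfect fifth.

P5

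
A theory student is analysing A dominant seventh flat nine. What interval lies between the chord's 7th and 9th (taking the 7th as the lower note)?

A7b9 is spelled A-C#-E-G-Bb.
The 7th is G and the 9th is Bb.
3 letter names make it a third; at 3 semitones (a half step narrower than major) the quality is minor.

minor third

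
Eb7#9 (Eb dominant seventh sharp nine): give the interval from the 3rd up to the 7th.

Eb7#9 is spelled Eb G Bb Db F#.
The 3rd is G and the 7th is Db.
5 letter names make it a fifth; at 6 semitones (a half step narrower than perfect) the quality is diminished.

diminished fifth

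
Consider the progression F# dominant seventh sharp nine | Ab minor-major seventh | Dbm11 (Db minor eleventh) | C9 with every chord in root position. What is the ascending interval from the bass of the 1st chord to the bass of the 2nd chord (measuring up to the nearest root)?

diminished 3rd

The roots are F# and Ab.
F# up to Ab is 2 semitones, a whole step narrower than a major third, so the interval is diminished.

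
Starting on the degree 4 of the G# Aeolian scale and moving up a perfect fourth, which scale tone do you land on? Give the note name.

F#

The scale is G# A# B C# D# E F#.
The degree 4 is C#; a perfect fourth above that is F# — scale degree 7.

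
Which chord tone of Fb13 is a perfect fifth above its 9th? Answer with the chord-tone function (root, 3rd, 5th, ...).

13th

The chord tones of Fb13 are Fb–Ab–Cb–Ebb–Gb–Db.
The 9th is Gb. A perfect fifth above Gb is Db.
Db is the chord's 13th.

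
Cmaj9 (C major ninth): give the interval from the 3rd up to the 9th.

The chord tones of C major ninth are C E G B D.
The 3rd is E and the 9th is D.
7 letter names make it a seventh; at 10 semitones (a half step narrower than major) the quality is minor.

minor 7th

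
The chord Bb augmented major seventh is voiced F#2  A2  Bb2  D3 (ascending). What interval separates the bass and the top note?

m6

The outer voices are F#2 and D3.
From F# to D: 8 semitones over a sixth = minor.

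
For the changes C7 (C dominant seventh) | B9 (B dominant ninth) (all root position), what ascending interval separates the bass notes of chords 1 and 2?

The roots are C and B.
C up to B spans 7 letter names and 11 semitones — a major seventh.

major seventh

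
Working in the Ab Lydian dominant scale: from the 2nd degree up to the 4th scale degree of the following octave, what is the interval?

M10

Ab lydian dominant: Ab Bb C D Eb F Gb.
So we need the interval from Bb up to D.
From Bb to D is 16 semitones, exactly the major tenth.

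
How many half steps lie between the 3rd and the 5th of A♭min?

Spelling the chord: A♭-C♭-E♭.
C♭ to E♭ is a major third: 4 semitones.

4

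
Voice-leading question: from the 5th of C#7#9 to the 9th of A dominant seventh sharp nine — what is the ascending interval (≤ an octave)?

M3

C#7#9 has G# as its 5th, and A dominant seventh sharp nine has B# as its 9th.
Counting 3 letters and 4 half steps from G# gives a major third.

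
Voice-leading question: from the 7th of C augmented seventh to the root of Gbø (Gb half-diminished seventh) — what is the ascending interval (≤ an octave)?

m6

The 7th of C augmented seventh is Bb; the root of Gbø (Gb half-diminished seventh) is Gb.
Bb up to Gb is 8 semitones, a half step narrower than a major sixth, so the interval is minor.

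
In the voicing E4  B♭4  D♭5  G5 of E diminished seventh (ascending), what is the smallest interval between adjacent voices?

minor third

Adjacent intervals: E4→B♭4 = diminished fifth; B♭4→D♭5 = minor third; D♭5→G5 = augmented fourth.
The smallest is B♭4 to D♭5, a minor third (3 semitones).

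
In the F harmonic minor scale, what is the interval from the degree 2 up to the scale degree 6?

diminished fifth

F harmonic minor: F G Ab Bb C Db E.
So we need the interval from G up to Db.
G up to Db is 6 semitones, a half step narrower than a perfect fifth, so the interval is diminished.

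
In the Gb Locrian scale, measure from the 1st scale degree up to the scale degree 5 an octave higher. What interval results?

Gb locrian: Gb Abb Bbb Cb Dbb Ebb Fb.
1st scale degree = Gb; scale degree 5 (up an octave) = Dbb.
Gb up to Dbb is 18 semitones, a half step narrower than a perfect twelfth, so the interval is diminished.

diminished 12th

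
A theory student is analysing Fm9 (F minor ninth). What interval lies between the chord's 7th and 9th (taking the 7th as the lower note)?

Spelling the chord: F-A♭-C-E♭-G.
7th = E♭; 9th = G.
From E♭ to G is 4 semitones, exactly the major third.

major third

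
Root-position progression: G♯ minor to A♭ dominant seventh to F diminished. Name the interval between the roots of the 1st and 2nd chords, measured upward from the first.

diminished second

The roots are G♯ and A♭.
From G♯ to A♭: 0 semitones over a second = diminished.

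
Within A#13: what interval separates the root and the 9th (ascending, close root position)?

major ninth

Spelling the chord: A# C## E# G# B# F##.
So we need the interval from A# up to B#.
A# up to B# spans 9 letter names and 14 semitones — a major ninth.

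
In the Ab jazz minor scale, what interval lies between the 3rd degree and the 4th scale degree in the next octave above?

Spelling the Ab jazz minor scale: Ab Bb Cb Db Eb F G.
3rd degree = Cb; 4th degree (up an octave) = Db.
Counting 9 letters and 14 half steps from Cb gives a major ninth.

major ninth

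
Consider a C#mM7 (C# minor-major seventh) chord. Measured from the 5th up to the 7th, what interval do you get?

The chord tones of C#mM7 are C#-E-G#-B#.
5th = G#; 7th = B#.
From G# to B# is 4 semitones, exactly the major third.

major 3rd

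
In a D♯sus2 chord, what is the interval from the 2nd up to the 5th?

P4

D♯sus2: D♯ E♯ A♯.
That puts E♯ below A♯.
Counting 4 letters and 5 half steps from E♯ gives a perfect fourth.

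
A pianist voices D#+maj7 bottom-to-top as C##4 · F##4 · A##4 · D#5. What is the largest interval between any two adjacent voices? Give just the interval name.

Adjacent intervals: C##4→F##4 = perfect fourth; F##4→A##4 = major third; A##4→D#5 = diminished fourth.
The largest is C##4 to F##4, a perfect fourth (5 semitones).

perfect fourth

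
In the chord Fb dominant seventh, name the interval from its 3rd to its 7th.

Spelling the chord: Fb-Ab-Cb-Ebb.
That puts Ab below Ebb.
From Ab to Ebb: 6 semitones over a fifth = diminished.

diminished fifth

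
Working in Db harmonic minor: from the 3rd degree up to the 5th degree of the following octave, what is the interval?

Spelling Db harmonic minor: Db Eb Fb Gb Ab Bbb C.
So we need the interval from Fb up to Ab.
From Fb to Ab is 16 semitones, exactly the major tenth.

M10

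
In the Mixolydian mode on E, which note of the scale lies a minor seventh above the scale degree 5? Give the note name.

A

The scale is E F# G# A B C# D.
The scale degree 5 is B; a minor seventh above that is A — scale degree 4.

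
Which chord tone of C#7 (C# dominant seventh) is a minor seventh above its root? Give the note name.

B

Spelling the chord: C#, E#, G#, B.
The root is C#. A minor seventh above C# is B.
B is the chord's 7th.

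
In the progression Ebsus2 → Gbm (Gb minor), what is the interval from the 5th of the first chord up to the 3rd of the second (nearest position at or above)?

The 5th of Ebsus2 is Bb; the 3rd of Gbm (Gb minor) is Bbb.
From Bb to Bbb: 11 semitones over an octave = diminished.

d8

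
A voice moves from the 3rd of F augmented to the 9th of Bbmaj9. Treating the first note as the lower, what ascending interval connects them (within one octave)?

minor third

F augmented has A as its 3rd, and Bbmaj9 has C as its 9th.
A up to C is 3 semitones, a half step narrower than a major third, so the interval is minor.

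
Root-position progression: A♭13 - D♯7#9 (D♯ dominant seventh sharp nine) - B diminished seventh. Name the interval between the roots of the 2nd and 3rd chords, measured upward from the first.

The roots are D♯ and B.
6 letter names make it a sixth; at 8 semitones (a half step narrower than major) the quality is minor.

minor 6th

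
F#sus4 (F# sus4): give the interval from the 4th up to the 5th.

major second

F#sus4 is spelled F#, B, C#.
That puts B below C#.
From B to C# is 2 semitones, exactly the major second.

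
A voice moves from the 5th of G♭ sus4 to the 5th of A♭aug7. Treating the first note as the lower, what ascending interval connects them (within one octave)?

augmented 2nd

G♭ sus4 has D♭ as its 5th, and A♭aug7 has E as its 5th.
2 letter names make it a second; at 3 semitones (a half step wider than major) the quality is augmented.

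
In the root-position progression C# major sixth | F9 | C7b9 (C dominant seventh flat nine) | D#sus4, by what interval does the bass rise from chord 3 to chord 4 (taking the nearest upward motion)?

augmented second

The roots are C and D#.
C up to D# is 3 semitones, a half step wider than a major second, so the interval is augmented.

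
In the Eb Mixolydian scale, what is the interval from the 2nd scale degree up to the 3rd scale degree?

major second

Eb mixolydian: Eb F G Ab Bb C Db.
The 2nd scale degree is F and the scale degree 3 is G.
F up to G spans 2 letter names and 2 semitones — a major second.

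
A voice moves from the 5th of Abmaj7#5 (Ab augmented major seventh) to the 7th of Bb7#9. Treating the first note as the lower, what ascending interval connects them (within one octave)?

Abmaj7#5 (Ab augmented major seventh) has E as its 5th, and Bb7#9 has Ab as its 7th.
E up to Ab is 4 semitones, a half step narrower than a perfect fourth, so the interval is diminished.

diminished fourth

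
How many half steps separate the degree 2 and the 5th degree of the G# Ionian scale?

The scale is G# A# B# C# D# E# F##.
A# up to D# is a perfect fourth — 5 semitones.

5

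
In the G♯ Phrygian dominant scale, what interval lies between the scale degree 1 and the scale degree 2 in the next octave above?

The scale runs G♯ A B♯ C♯ D♯ E F♯.
That puts G♯ below A.
G♯ up to A is 13 semitones, a half step narrower than a major ninth, so the interval is minor.

minor ninth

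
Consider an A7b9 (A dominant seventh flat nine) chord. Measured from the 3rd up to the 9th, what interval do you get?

diminished 7th

A dominant seventh flat nine: A, C#, E, G, Bb.
The 3rd is C# and the 9th is Bb.
7 letter names make it a seventh; at 9 semitones (a whole step narrower than major) the quality is diminished.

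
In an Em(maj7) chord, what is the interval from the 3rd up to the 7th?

The chord tones of EmM7 (E minor-major seventh) are E–G–B–D#.
The 3rd is G and the 7th is D#.
5 letter names make it a fifth; at 8 semitones (a half step wider than perfect) the quality is augmented.

augmented 5th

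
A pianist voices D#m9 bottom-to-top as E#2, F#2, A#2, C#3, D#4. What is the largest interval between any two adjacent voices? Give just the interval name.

major ninth

Adjacent intervals: E#2→F#2 = minor second; F#2→A#2 = major third; A#2→C#3 = minor third; C#3→D#4 = major ninth.
The largest is C#3 to D#4, a major ninth (14 semitones).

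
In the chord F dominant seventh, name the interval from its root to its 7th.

F7 (F dominant seventh) is spelled F–A–C–E♭.
So we need the interval from F up to E♭.
7 letter names make it a seventh; at 10 semitones (a half step narrower than major) the quality is minor.

minor 7th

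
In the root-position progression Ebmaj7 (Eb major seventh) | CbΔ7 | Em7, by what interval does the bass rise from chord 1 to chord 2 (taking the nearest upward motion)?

minor 6th

The roots are Eb and Cb.
From Eb to Cb: 8 semitones over a sixth = minor.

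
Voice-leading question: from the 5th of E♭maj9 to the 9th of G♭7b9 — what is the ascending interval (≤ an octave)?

diminished 7th

The 5th of E♭maj9 is B♭; the 9th of G♭7b9 is A𝄫.
7 letter names make it a seventh; at 9 semitones (a whole step narrower than major) the quality is diminished.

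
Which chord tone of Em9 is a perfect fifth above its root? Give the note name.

B

The chord tones of E minor ninth are E, G, B, D, F♯.
The root is E. A perfect fifth above E is B.
B is the chord's 5th.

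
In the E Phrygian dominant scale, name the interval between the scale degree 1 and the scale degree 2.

The scale runs E F G# A B C D.
The scale degree 1 is E and the 2nd scale degree is F.
E up to F is 1 semitone, a half step narrower than a major second, so the interval is minor.

minor second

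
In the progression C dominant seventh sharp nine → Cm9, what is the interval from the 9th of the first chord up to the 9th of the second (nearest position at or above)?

diminished octave

C dominant seventh sharp nine has D# as its 9th, and Cm9 has D as its 9th.
8 letter names make it an octave; at 11 semitones (a half step narrower than perfect) the quality is diminished.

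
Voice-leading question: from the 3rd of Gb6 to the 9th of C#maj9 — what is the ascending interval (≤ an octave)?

Gb6 has Bb as its 3rd, and C#maj9 has D# as its 9th.
3 letter names make it a third; at 5 semitones (a half step wider than major) the quality is augmented.

augmented third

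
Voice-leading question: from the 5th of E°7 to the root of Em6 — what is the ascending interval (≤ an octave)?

augmented fourth

E°7 has Bb as its 5th, and Em6 has E as its root.
From Bb to E: 6 semitones over a fourth = augmented.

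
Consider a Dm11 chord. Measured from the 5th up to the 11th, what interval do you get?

minor seventh

Spelling the chord: D F A C E G.
5th = A; 11th = G.
A up to G is 10 semitones, a half step narrower than a major seventh, so the interval is minor.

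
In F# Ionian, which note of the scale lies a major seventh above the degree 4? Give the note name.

A#

The scale is F# G# A# B C# D# E#.
The degree 4 is B; a major seventh above that is A# — scale degree 3.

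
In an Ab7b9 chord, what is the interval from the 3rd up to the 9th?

diminished 7th

Spelling the chord: Ab–C–Eb–Gb–Bbb.
So we need the interval from C up to Bbb.
C up to Bbb is 9 semitones, a whole step narrower than a major seventh, so the interval is diminished.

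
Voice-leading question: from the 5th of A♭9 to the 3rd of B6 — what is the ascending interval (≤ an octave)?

augmented seventh

The 5th of A♭9 is E♭; the 3rd of B6 is D♯.
7 letter names make it a seventh; at 12 semitones (a half step wider than major) the quality is augmented.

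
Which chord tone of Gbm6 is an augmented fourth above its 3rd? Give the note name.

Eb

Gb minor sixth: Gb-Bbb-Db-Eb.
The 3rd is Bbb. An augmented fourth above Bbb is Eb.
Eb is the chord's 6th.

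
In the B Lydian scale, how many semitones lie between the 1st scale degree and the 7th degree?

11

The scale is B C# D# E# F# G# A#.
B up to A# is a major seventh — 11 semitones.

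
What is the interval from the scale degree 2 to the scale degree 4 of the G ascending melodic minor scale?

minor 3rd

The scale runs G A Bb C D E F#.
The scale degree 2 is A and the 4th degree is C.
3 letter names make it a third; at 3 semitones (a half step narrower than major) the quality is minor.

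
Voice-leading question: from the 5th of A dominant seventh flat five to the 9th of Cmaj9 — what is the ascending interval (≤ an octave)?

major seventh

The 5th of A dominant seventh flat five is Eb; the 9th of Cmaj9 is D.
Counting 7 letters and 11 half steps from Eb gives a major seventh.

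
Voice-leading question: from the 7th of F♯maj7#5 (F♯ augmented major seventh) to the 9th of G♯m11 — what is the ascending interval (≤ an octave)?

F♯maj7#5 (F♯ augmented major seventh) has E♯ as its 7th, and G♯m11 has A♯ as its 9th.
E♯ up to A♯ spans 4 letter names and 5 semitones — a perfect fourth.

perfect 4th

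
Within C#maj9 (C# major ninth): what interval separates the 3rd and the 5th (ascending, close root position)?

C#maj9: C# E# G# B# D#.
That puts E# below G#.
E# up to G# is 3 semitones, a half step narrower than a major third, so the interval is minor.

minor third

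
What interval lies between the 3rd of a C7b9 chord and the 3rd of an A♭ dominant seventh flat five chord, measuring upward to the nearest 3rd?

minor sixth

C7b9 has E as its 3rd, and A♭ dominant seventh flat five has C as its 3rd.
E up to C is 8 semitones, a half step narrower than a major sixth, so the interval is minor.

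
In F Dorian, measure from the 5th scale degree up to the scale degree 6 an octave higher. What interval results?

F dorian: F G Ab Bb C D Eb.
The 5th scale degree is C and the degree 6 (up an octave) is D.
C up to D spans 9 letter names and 14 semitones — a major ninth.

M9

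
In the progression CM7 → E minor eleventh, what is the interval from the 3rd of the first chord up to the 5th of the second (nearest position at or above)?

perfect fifth

CM7 has E as its 3rd, and E minor eleventh has B as its 5th.
E up to B spans 5 letter names and 7 semitones — a perfect fifth.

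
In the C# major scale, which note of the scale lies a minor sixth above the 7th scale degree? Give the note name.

G#

The scale is C# D# E# F# G# A# B#.
The 7th scale degree is B#; a minor sixth above that is G# — scale degree 5.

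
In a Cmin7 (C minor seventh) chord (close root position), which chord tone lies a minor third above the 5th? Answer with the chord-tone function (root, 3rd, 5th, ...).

C-7 is spelled C-Eb-G-Bb.
The 5th is G. A minor third above G is Bb.
Bb is the chord's 7th.

7th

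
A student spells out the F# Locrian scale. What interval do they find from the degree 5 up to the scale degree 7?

major third

F# locrian: F# G A B C D E.
The degree 5 is C and the 7th degree is E.
C up to E spans 3 letter names and 4 semitones — a major third.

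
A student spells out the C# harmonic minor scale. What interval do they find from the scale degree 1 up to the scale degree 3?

Spelling the C# harmonic minor scale: C# D# E F# G# A B#.
Scale degree 1 = C#; 3rd degree = E.
C# up to E is 3 semitones, a half step narrower than a major third, so the interval is minor.

minor third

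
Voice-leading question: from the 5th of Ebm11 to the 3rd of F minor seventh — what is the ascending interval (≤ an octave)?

minor seventh

The 5th of Ebm11 is Bb; the 3rd of F minor seventh is Ab.
From Bb to Ab: 10 semitones over a seventh = minor.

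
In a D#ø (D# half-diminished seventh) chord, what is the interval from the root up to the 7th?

minor seventh

D#ø7 is spelled D#, F#, A, C#.
The root is D# and the 7th is C#.
7 letter names make it a seventh; at 10 semitones (a half step narrower than major) the quality is minor.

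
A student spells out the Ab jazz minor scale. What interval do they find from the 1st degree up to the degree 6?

major 6th

The scale runs Ab Bb Cb Db Eb F G.
So we need the interval from Ab up to F.
Counting 6 letters and 9 half steps from Ab gives a major sixth.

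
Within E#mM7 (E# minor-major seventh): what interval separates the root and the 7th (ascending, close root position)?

major seventh

Spelling the chord: E#, G#, B#, D##.
That puts E# below D##.
From E# to D## is 11 semitones, exactly the major seventh.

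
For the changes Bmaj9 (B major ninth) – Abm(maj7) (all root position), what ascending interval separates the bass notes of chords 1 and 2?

The roots are B and Ab.
7 letter names make it a seventh; at 9 semitones (a whole step narrower than major) the quality is diminished.

diminished seventh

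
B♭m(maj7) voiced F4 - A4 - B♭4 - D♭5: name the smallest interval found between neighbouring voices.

minor second

Adjacent intervals: F4→A4 = major third; A4→B♭4 = minor second; B♭4→D♭5 = minor third.
The smallest is A4 to B♭4, a minor second (1 semitone).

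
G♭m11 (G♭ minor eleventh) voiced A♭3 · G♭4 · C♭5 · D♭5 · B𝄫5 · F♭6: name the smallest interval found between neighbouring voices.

M2

Adjacent intervals: A♭3→G♭4 = minor seventh; G♭4→C♭5 = perfect fourth; C♭5→D♭5 = major second; D♭5→B𝄫5 = minor sixth; B𝄫5→F♭6 = perfect fifth.
The smallest is C♭5 to D♭5, a major second (2 semitones).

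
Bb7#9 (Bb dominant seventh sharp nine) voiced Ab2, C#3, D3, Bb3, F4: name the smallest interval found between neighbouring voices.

Adjacent intervals: Ab2→C#3 = augmented third; C#3→D3 = minor second; D3→Bb3 = minor sixth; Bb3→F4 = perfect fifth.
The smallest is C#3 to D3, a minor second (1 semitone).

m2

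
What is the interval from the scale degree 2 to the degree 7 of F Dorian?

minor 6th

The scale runs F G Ab Bb C D Eb.
Scale degree 2 = G; scale degree 7 = Eb.
6 letter names make it a sixth; at 8 semitones (a half step narrower than major) the quality is minor.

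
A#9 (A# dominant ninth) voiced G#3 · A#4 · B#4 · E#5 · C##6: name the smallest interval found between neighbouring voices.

Adjacent intervals: G#3→A#4 = major ninth; A#4→B#4 = major second; B#4→E#5 = perfect fourth; E#5→C##6 = major sixth.
The smallest is A#4 to B#4, a major second (2 semitones).

M2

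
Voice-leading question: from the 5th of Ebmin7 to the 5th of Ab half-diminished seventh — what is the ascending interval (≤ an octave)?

d4

The 5th of Ebmin7 is Bb; the 5th of Ab half-diminished seventh is Ebb.
4 letter names make it a fourth; at 4 semitones (a half step narrower than perfect) the quality is diminished.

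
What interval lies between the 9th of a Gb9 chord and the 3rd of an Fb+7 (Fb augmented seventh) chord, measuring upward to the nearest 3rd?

The 9th of Gb9 is Ab; the 3rd of Fb+7 (Fb augmented seventh) is Ab.
From Ab to Ab is 0 semitones, exactly the perfect unison.

perfect 1st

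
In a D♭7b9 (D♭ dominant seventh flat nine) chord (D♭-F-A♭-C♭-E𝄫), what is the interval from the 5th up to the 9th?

5th = A♭; 9th = E𝄫.
A♭ up to E𝄫 is 6 semitones, a half step narrower than a perfect fifth, so the interval is diminished.

diminished 5th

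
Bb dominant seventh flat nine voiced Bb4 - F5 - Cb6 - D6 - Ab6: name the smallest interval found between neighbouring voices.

augmented second

Adjacent intervals: Bb4→F5 = perfect fifth; F5→Cb6 = diminished fifth; Cb6→D6 = augmented second; D6→Ab6 = diminished fifth.
The smallest is Cb6 to D6, an augmented second (3 semitones).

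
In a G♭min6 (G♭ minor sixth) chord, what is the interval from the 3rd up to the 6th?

The chord tones of G♭ minor sixth are G♭, B𝄫, D♭, E♭.
That puts B𝄫 below E♭.
From B𝄫 to E♭: 6 semitones over a fourth = augmented.

augmented 4th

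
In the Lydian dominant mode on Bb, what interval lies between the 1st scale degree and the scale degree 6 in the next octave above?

major 13th

The scale runs Bb C D E F G Ab.
So we need the interval from Bb up to G.
Counting 13 letters and 21 half steps from Bb gives a major thirteenth.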